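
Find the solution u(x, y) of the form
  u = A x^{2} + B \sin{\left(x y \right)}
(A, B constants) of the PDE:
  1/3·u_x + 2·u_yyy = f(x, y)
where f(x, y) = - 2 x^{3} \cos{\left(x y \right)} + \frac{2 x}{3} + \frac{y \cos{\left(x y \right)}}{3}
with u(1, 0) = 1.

Substitute the ansatz u = A x^{2} + B \sin{\left(x y \right)} into the left-hand side.
Derivatives of the ansatz:
  u_x = 2 A x + B y \cos{\left(x y \right)}
  u_yyy = - B x^{3} \cos{\left(x y \right)}
Term by term:
  1/3·u_x = \frac{2 A x}{3} + \frac{B y \cos{\left(x y \right)}}{3}
  2·u_yyy = - 2 B x^{3} \cos{\left(x y \right)}
So the left-hand side equals
  \frac{2 A x}{3} - 2 B x^{3} \cos{\left(x y \right)} + \frac{B y \cos{\left(x y \right)}}{3}
This must equal f(x, y) = - 2 x^{3} \cos{\left(x y \right)} + \frac{2 x}{3} + \frac{y \cos{\left(x y \right)}}{3} identically.
Matching coefficients of the independent functions:
  [x]:  \frac{2 A}{3} = \frac{2}{3}
  [x^{3} \cos{\left(x y \right)}]:  - 2 B = -2
  [y \cos{\left(x y \right)}]:  \frac{B}{3} = \frac{1}{3}
Solving: A = 1, B = 1.
Check against the point condition:
  u(1, 0) = 1  ⟹  A = 1  ✓
Hence u(x, y) = x^{2} + \sin{\left(x y \right)}.

Answer: u(x, y) = x^{2} + \sin{\left(x y \right)}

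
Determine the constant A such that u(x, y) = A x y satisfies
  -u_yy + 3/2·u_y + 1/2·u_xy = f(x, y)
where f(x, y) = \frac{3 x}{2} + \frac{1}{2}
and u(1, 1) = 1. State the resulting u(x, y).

Substitute the ansatz u = A x y into the left-hand side.
Derivatives of the ansatz:
  u_yy = 0
  u_y = A x
  u_xy = A
Term by term:
  -u_yy = 0
  3/2·u_y = \frac{3 A x}{2}
  1/2·u_xy = \frac{A}{2}
So the left-hand side equals
  \frac{3 A x}{2} + \frac{A}{2}
This must equal f(x, y) = \frac{3 x}{2} + \frac{1}{2} identically.
Matching coefficients of the independent functions:
  [constant term]:  \frac{A}{2} = \frac{1}{2}
  [x]:  \frac{3 A}{2} = \frac{3}{2}
Solving: A = 1.
Check against the point condition:
  u(1, 1) = 1  ⟹  A = 1  ✓
Hence u(x, y) = x y.

Answer: u(x, y) = x y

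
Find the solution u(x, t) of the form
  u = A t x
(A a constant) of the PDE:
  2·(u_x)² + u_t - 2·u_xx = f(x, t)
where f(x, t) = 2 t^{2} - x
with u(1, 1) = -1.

Substitute the ansatz u = A t x into the left-hand side.
Derivatives of the ansatz:
  u_x = A t
  u_t = A x
  u_xx = 0
Term by term:
  2·(u_x)² = 2 A^{2} t^{2}
  u_t = A x
  -2·u_xx = 0
So the left-hand side equals
  2 A^{2} t^{2} + A x
This must equal f(x, t) = 2 t^{2} - x identically.
Matching coefficients of the independent functions:
  [t^{2}]:  2 A^{2} = 2
  [x]:  A = -1
Solving: A = -1.
Check against the point condition:
  u(1, 1) = -1  ⟹  A = -1  ✓
Hence u(x, t) = - t x.

Answer: u(x, t) = - t x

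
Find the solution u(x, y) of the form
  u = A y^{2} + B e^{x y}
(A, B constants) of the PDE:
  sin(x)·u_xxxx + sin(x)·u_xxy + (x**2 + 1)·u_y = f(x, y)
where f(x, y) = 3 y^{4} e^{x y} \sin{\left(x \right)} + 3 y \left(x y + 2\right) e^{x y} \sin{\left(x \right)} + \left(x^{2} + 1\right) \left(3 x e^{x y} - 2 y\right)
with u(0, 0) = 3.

Substitute the ansatz u = A y^{2} + B e^{x y} into the left-hand side.
Derivatives of the ansatz:
  u_xxxx = B y^{4} e^{x y}
  u_xxy = B x y^{2} e^{x y} + 2 B y e^{x y}
  u_y = 2 A y + B x e^{x y}
Term by term:
  sin(x)·u_xxxx = B y^{4} e^{x y} \sin{\left(x \right)}
  sin(x)·u_xxy = B x y^{2} e^{x y} \sin{\left(x \right)} + 2 B y e^{x y} \sin{\left(x \right)}
  (x**2 + 1)·u_y = 2 A x^{2} y + 2 A y + B x^{3} e^{x y} + B x e^{x y}
So the left-hand side equals
  2 A x^{2} y + 2 A y + B x^{3} e^{x y} + B x y^{2} e^{x y} \sin{\left(x \right)} + B x e^{x y} + B y^{4} e^{x y} \sin{\left(x \right)} + 2 B y e^{x y} \sin{\left(x \right)}
This must equal f(x, y) identically; expanded, f = 3 x^{3} e^{x y} - 2 x^{2} y + 3 x y^{2} e^{x y} \sin{\left(x \right)} + 3 x e^{x y} + 3 y^{4} e^{x y} \sin{\left(x \right)} + 6 y e^{x y} \sin{\left(x \right)} - 2 y.
Matching coefficients of the independent functions:
  [y, x^{2} y]:  2 A = -2
  [x e^{x y}, x^{3} e^{x y}, y^{4} e^{x y} \sin{\left(x \right)}, x y^{2} e^{x y} \sin{\left(x \right)}]:  B = 3
  [y e^{x y} \sin{\left(x \right)}]:  2 B = 6
Solving: A = -1, B = 3.
Check against the point condition:
  u(0, 0) = 3  ⟹  B = 3  ✓
Hence u(x, y) = - y^{2} + 3 e^{x y}.

Answer: u(x, y) = - y^{2} + 3 e^{x y}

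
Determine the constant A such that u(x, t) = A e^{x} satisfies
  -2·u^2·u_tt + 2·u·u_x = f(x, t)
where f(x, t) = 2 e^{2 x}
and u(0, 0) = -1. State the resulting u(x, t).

Answer: u(x, t) = - e^{x}

Derivation:
Substitute the ansatz u = A e^{x} into the left-hand side.
Derivatives of the ansatz:
  u_tt = 0
  u_x = A e^{x}
Term by term:
  -2·u^2·u_tt = 0
  2·u·u_x = 2 A^{2} e^{2 x}
So the left-hand side equals
  2 A^{2} e^{2 x}
This must equal f(x, t) = 2 e^{2 x} identically.
Matching coefficients of the independent functions:
  [e^{2 x}]:  2 A^{2} = 2
These equations allow (A) = (-1) or (1).
Impose the point condition(s):
  u(0, 0) = -1  ⟹  A = -1
Only A = -1 satisfies everything.
Hence u(x, t) = - e^{x}.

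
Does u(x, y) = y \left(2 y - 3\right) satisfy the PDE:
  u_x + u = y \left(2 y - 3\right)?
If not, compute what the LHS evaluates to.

Evaluate each term of the left-hand side for u = y \left(2 y - 3\right).
Derivatives:
  u_x = 0
Terms:
  u_x = 0
  u = y \left(2 y - 3\right)
Sum: LHS = y \left(2 y - 3\right)
This is exactly the given right-hand side, so u is a solution.

Answer: Yes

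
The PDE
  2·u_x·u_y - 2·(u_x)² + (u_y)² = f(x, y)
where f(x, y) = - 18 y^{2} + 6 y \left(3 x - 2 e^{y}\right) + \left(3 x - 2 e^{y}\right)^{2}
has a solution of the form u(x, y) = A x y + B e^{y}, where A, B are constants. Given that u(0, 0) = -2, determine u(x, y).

Substitute the ansatz u = A x y + B e^{y} into the left-hand side.
Derivatives of the ansatz:
  u_x = A y
  u_y = A x + B e^{y}
Term by term:
  2·u_x·u_y = 2 A^{2} x y + 2 A B y e^{y}
  -2·(u_x)² = - 2 A^{2} y^{2}
  (u_y)² = A^{2} x^{2} + 2 A B x e^{y} + B^{2} e^{2 y}
So the left-hand side equals
  A^{2} x^{2} + 2 A^{2} x y - 2 A^{2} y^{2} + 2 A B x e^{y} + 2 A B y e^{y} + B^{2} e^{2 y}
This must equal f(x, y) identically; expanded, f = 9 x^{2} + 18 x y - 12 x e^{y} - 18 y^{2} - 12 y e^{y} + 4 e^{2 y}.
Matching coefficients of the independent functions:
  [x^{2}]:  A^{2} = 9
  [y^{2}]:  - 2 A^{2} = -18
  [x y]:  2 A^{2} = 18
  [x e^{y}, y e^{y}]:  2 A B = -12
  [e^{2 y}]:  B^{2} = 4
These equations allow (A, B) = (-3, 2) or (3, -2).
Impose the point condition(s):
  u(0, 0) = -2  ⟹  B = -2
Only A = 3, B = -2 satisfies everything.
Hence u(x, y) = 3 x y - 2 e^{y}.

Answer: u(x, y) = 3 x y - 2 e^{y}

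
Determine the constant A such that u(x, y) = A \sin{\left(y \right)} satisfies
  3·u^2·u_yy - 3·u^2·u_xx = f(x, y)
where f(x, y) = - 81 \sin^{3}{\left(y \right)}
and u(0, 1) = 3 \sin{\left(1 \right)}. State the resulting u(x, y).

Substitute the ansatz u = A \sin{\left(y \right)} into the left-hand side.
Derivatives of the ansatz:
  u_yy = - A \sin{\left(y \right)}
  u_xx = 0
Term by term:
  3·u^2·u_yy = - 3 A^{3} \sin^{3}{\left(y \right)}
  -3·u^2·u_xx = 0
So the left-hand side equals
  - 3 A^{3} \sin^{3}{\left(y \right)}
This must equal f(x, y) = - 81 \sin^{3}{\left(y \right)} identically.
Matching coefficients of the independent functions:
  [\sin^{3}{\left(y \right)}]:  - 3 A^{3} = -81
Solving: A = 3.
Check against the point condition:
  u(0, 1) = 3 \sin{\left(1 \right)}  ⟹  A \sin{\left(1 \right)} = 3 \sin{\left(1 \right)}  ✓
Hence u(x, y) = 3 \sin{\left(y \right)}.

Answer: u(x, y) = 3 \sin{\left(y \right)}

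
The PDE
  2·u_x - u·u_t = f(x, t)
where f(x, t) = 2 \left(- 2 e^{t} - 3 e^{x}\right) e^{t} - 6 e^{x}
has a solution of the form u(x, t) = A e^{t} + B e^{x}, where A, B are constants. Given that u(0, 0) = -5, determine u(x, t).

Substitute the ansatz u = A e^{t} + B e^{x} into the left-hand side.
Derivatives of the ansatz:
  u_x = B e^{x}
  u_t = A e^{t}
Term by term:
  2·u_x = 2 B e^{x}
  -u·u_t = - A^{2} e^{2 t} - A B e^{t} e^{x}
So the left-hand side equals
  - A^{2} e^{2 t} - A B e^{t} e^{x} + 2 B e^{x}
This must equal f(x, t) identically; expanded, f = - 4 e^{2 t} - 6 e^{t} e^{x} - 6 e^{x}.
Matching coefficients of the independent functions:
  [e^{t} e^{x}]:  - A B = -6
  [e^{2 t}]:  - A^{2} = -4
  [e^{x}]:  2 B = -6
Solving: A = -2, B = -3.
Check against the point condition:
  u(0, 0) = -5  ⟹  A + B = -5  ✓
Hence u(x, t) = - 2 e^{t} - 3 e^{x}.

Answer: u(x, t) = - 2 e^{t} - 3 e^{x}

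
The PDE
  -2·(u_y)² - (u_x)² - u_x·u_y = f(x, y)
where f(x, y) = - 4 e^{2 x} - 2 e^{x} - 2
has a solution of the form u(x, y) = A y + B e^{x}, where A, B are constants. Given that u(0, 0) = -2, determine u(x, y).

Answer: u(x, y) = - y - 2 e^{x}

Derivation:
Substitute the ansatz u = A y + B e^{x} into the left-hand side.
Derivatives of the ansatz:
  u_y = A
  u_x = B e^{x}
Term by term:
  -2·(u_y)² = - 2 A^{2}
  -(u_x)² = - B^{2} e^{2 x}
  -u_x·u_y = - A B e^{x}
So the left-hand side equals
  - 2 A^{2} - A B e^{x} - B^{2} e^{2 x}
This must equal f(x, y) = - 4 e^{2 x} - 2 e^{x} - 2 identically.
Matching coefficients of the independent functions:
  [constant term]:  - 2 A^{2} = -2
  [e^{x}]:  - A B = -2
  [e^{2 x}]:  - B^{2} = -4
These equations allow (A, B) = (-1, -2) or (1, 2).
Impose the point condition(s):
  u(0, 0) = -2  ⟹  B = -2
Only A = -1, B = -2 satisfies everything.
Hence u(x, y) = - y - 2 e^{x}.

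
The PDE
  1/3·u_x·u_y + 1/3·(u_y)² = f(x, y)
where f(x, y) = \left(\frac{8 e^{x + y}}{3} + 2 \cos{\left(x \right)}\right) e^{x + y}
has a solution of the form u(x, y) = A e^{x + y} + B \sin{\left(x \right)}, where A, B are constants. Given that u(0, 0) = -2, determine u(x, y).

Substitute the ansatz u = A e^{x + y} + B \sin{\left(x \right)} into the left-hand side.
Derivatives of the ansatz:
  u_x = A e^{x} e^{y} + B \cos{\left(x \right)}
  u_y = A e^{x} e^{y}
Term by term:
  1/3·u_x·u_y = \frac{A^{2} e^{2 x} e^{2 y}}{3} + \frac{A B e^{x} e^{y} \cos{\left(x \right)}}{3}
  1/3·(u_y)² = \frac{A^{2} e^{2 x} e^{2 y}}{3}
So the left-hand side equals
  \frac{2 A^{2} e^{2 x} e^{2 y}}{3} + \frac{A B e^{x} e^{y} \cos{\left(x \right)}}{3}
This must equal f(x, y) identically; expanded, f = \frac{8 e^{2 x} e^{2 y}}{3} + 2 e^{x} e^{y} \cos{\left(x \right)}.
Matching coefficients of the independent functions:
  [e^{2 x} e^{2 y}]:  \frac{2 A^{2}}{3} = \frac{8}{3}
  [e^{x} e^{y} \cos{\left(x \right)}]:  \frac{A B}{3} = 2
These equations allow (A, B) = (-2, -3) or (2, 3).
Impose the point condition(s):
  u(0, 0) = -2  ⟹  A = -2
Only A = -2, B = -3 satisfies everything.
Hence u(x, y) = - 2 e^{x + y} - 3 \sin{\left(x \right)}.

Answer: u(x, y) = - 2 e^{x + y} - 3 \sin{\left(x \right)}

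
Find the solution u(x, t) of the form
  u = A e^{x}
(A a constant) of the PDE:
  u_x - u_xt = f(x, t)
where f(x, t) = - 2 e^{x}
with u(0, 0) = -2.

Substitute the ansatz u = A e^{x} into the left-hand side.
Derivatives of the ansatz:
  u_x = A e^{x}
  u_xt = 0
Term by term:
  u_x = A e^{x}
  -u_xt = 0
So the left-hand side equals
  A e^{x}
This must equal f(x, t) = - 2 e^{x} identically.
Matching coefficients of the independent functions:
  [e^{x}]:  A = -2
Solving: A = -2.
Check against the point condition:
  u(0, 0) = -2  ⟹  A = -2  ✓
Hence u(x, t) = - 2 e^{x}.

Answer: u(x, t) = - 2 e^{x}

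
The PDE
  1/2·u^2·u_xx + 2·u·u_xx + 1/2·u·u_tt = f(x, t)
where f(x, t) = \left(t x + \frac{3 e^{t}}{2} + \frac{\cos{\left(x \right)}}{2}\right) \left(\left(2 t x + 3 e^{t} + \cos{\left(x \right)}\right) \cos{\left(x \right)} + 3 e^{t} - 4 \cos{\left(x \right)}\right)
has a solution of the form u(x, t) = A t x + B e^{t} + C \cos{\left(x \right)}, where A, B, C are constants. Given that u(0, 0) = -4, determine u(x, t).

Answer: u(x, t) = - 2 t x - 3 e^{t} - \cos{\left(x \right)}

Derivation:
Substitute the ansatz u = A t x + B e^{t} + C \cos{\left(x \right)} into the left-hand side.
Derivatives of the ansatz:
  u_xx = - C \cos{\left(x \right)}
  u_tt = B e^{t}
Term by term:
  1/2·u^2·u_xx = - \frac{A^{2} C t^{2} x^{2} \cos{\left(x \right)}}{2} - A B C t x e^{t} \cos{\left(x \right)} - A C^{2} t x \cos^{2}{\left(x \right)} - \frac{B^{2} C e^{2 t} \cos{\left(x \right)}}{2} - B C^{2} e^{t} \cos^{2}{\left(x \right)} - \frac{C^{3} \cos^{3}{\left(x \right)}}{2}
  2·u·u_xx = - 2 A C t x \cos{\left(x \right)} - 2 B C e^{t} \cos{\left(x \right)} - 2 C^{2} \cos^{2}{\left(x \right)}
  1/2·u·u_tt = \frac{A B t x e^{t}}{2} + \frac{B^{2} e^{2 t}}{2} + \frac{B C e^{t} \cos{\left(x \right)}}{2}
So the left-hand side equals
  - \frac{A^{2} C t^{2} x^{2} \cos{\left(x \right)}}{2} - A B C t x e^{t} \cos{\left(x \right)} + \frac{A B t x e^{t}}{2} - A C^{2} t x \cos^{2}{\left(x \right)} - 2 A C t x \cos{\left(x \right)} - \frac{B^{2} C e^{2 t} \cos{\left(x \right)}}{2} + \frac{B^{2} e^{2 t}}{2} - B C^{2} e^{t} \cos^{2}{\left(x \right)} - \frac{3 B C e^{t} \cos{\left(x \right)}}{2} - \frac{C^{3} \cos^{3}{\left(x \right)}}{2} - 2 C^{2} \cos^{2}{\left(x \right)}
This must equal f(x, t) identically; expanded, f = 2 t^{2} x^{2} \cos{\left(x \right)} + 6 t x e^{t} \cos{\left(x \right)} + 3 t x e^{t} + 2 t x \cos^{2}{\left(x \right)} - 4 t x \cos{\left(x \right)} + \frac{9 e^{2 t} \cos{\left(x \right)}}{2} + \frac{9 e^{2 t}}{2} + 3 e^{t} \cos^{2}{\left(x \right)} - \frac{9 e^{t} \cos{\left(x \right)}}{2} + \frac{\cos^{3}{\left(x \right)}}{2} - 2 \cos^{2}{\left(x \right)}.
Matching coefficients of the independent functions:
  [e^{t} \cos{\left(x \right)}]:  - \frac{3 B C}{2} = - \frac{9}{2}
  [e^{t} \cos^{2}{\left(x \right)}]:  - B C^{2} = 3
  [e^{2 t} \cos{\left(x \right)}]:  - \frac{B^{2} C}{2} = \frac{9}{2}
  [t x e^{t}]:  \frac{A B}{2} = 3
  [t x \cos{\left(x \right)}]:  - 2 A C = -4
  [t x \cos^{2}{\left(x \right)}]:  - A C^{2} = 2
  [t^{2} x^{2} \cos{\left(x \right)}]:  - \frac{A^{2} C}{2} = 2
  [t x e^{t} \cos{\left(x \right)}]:  - A B C = 6
  [e^{2 t}]:  \frac{B^{2}}{2} = \frac{9}{2}
  [\cos^{2}{\left(x \right)}]:  - 2 C^{2} = -2
  [\cos^{3}{\left(x \right)}]:  - \frac{C^{3}}{2} = \frac{1}{2}
Solving: A = -2, B = -3, C = -1.
Check against the point condition:
  u(0, 0) = -4  ⟹  B + C = -4  ✓
Hence u(x, t) = - 2 t x - 3 e^{t} - \cos{\left(x \right)}.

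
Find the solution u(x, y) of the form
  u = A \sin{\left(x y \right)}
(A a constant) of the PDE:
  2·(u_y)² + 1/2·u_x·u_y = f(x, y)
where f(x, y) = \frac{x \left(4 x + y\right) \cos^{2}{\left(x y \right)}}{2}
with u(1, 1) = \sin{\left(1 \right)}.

Answer: u(x, y) = \sin{\left(x y \right)}

Derivation:
Substitute the ansatz u = A \sin{\left(x y \right)} into the left-hand side.
Derivatives of the ansatz:
  u_y = A x \cos{\left(x y \right)}
  u_x = A y \cos{\left(x y \right)}
Term by term:
  2·(u_y)² = 2 A^{2} x^{2} \cos^{2}{\left(x y \right)}
  1/2·u_x·u_y = \frac{A^{2} x y \cos^{2}{\left(x y \right)}}{2}
So the left-hand side equals
  2 A^{2} x^{2} \cos^{2}{\left(x y \right)} + \frac{A^{2} x y \cos^{2}{\left(x y \right)}}{2}
This must equal f(x, y) identically; expanded, f = 2 x^{2} \cos^{2}{\left(x y \right)} + \frac{x y \cos^{2}{\left(x y \right)}}{2}.
Matching coefficients of the independent functions:
  [x^{2} \cos^{2}{\left(x y \right)}]:  2 A^{2} = 2
  [x y \cos^{2}{\left(x y \right)}]:  \frac{A^{2}}{2} = \frac{1}{2}
These equations allow (A) = (-1) or (1).
Impose the point condition(s):
  u(1, 1) = \sin{\left(1 \right)}  ⟹  A \sin{\left(1 \right)} = \sin{\left(1 \right)}
Only A = 1 satisfies everything.
Hence u(x, y) = \sin{\left(x y \right)}.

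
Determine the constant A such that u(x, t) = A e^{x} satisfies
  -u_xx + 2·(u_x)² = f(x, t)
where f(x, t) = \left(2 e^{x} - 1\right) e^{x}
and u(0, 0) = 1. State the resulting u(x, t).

Substitute the ansatz u = A e^{x} into the left-hand side.
Derivatives of the ansatz:
  u_xx = A e^{x}
  u_x = A e^{x}
Term by term:
  -u_xx = - A e^{x}
  2·(u_x)² = 2 A^{2} e^{2 x}
So the left-hand side equals
  2 A^{2} e^{2 x} - A e^{x}
This must equal f(x, t) identically; expanded, f = 2 e^{2 x} - e^{x}.
Matching coefficients of the independent functions:
  [e^{x}]:  - A = -1
  [e^{2 x}]:  2 A^{2} = 2
Solving: A = 1.
Check against the point condition:
  u(0, 0) = 1  ⟹  A = 1  ✓
Hence u(x, t) = e^{x}.

Answer: u(x, t) = e^{x}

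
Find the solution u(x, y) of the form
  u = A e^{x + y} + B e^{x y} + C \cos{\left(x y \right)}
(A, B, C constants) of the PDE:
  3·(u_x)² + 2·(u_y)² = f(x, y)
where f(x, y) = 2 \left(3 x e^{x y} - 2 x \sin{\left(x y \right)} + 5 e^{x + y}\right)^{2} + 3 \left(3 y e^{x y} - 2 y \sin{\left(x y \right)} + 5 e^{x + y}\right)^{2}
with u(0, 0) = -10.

Substitute the ansatz u = A e^{x + y} + B e^{x y} + C \cos{\left(x y \right)} into the left-hand side.
Derivatives of the ansatz:
  u_x = A e^{x} e^{y} + B y e^{x y} - C y \sin{\left(x y \right)}
  u_y = A e^{x} e^{y} + B x e^{x y} - C x \sin{\left(x y \right)}
Term by term:
  3·(u_x)² = 3 A^{2} e^{2 x} e^{2 y} + 6 A B y e^{x} e^{y} e^{x y} - 6 A C y e^{x} e^{y} \sin{\left(x y \right)} + 3 B^{2} y^{2} e^{2 x y} - 6 B C y^{2} e^{x y} \sin{\left(x y \right)} + 3 C^{2} y^{2} \sin^{2}{\left(x y \right)}
  2·(u_y)² = 2 A^{2} e^{2 x} e^{2 y} + 4 A B x e^{x} e^{y} e^{x y} - 4 A C x e^{x} e^{y} \sin{\left(x y \right)} + 2 B^{2} x^{2} e^{2 x y} - 4 B C x^{2} e^{x y} \sin{\left(x y \right)} + 2 C^{2} x^{2} \sin^{2}{\left(x y \right)}
So the left-hand side equals
  5 A^{2} e^{2 x} e^{2 y} + 4 A B x e^{x} e^{y} e^{x y} + 6 A B y e^{x} e^{y} e^{x y} - 4 A C x e^{x} e^{y} \sin{\left(x y \right)} - 6 A C y e^{x} e^{y} \sin{\left(x y \right)} + 2 B^{2} x^{2} e^{2 x y} + 3 B^{2} y^{2} e^{2 x y} - 4 B C x^{2} e^{x y} \sin{\left(x y \right)} - 6 B C y^{2} e^{x y} \sin{\left(x y \right)} + 2 C^{2} x^{2} \sin^{2}{\left(x y \right)} + 3 C^{2} y^{2} \sin^{2}{\left(x y \right)}
This must equal f(x, y) identically; expanded, f = 18 x^{2} e^{2 x y} - 24 x^{2} e^{x y} \sin{\left(x y \right)} + 8 x^{2} \sin^{2}{\left(x y \right)} + 60 x e^{x} e^{y} e^{x y} - 40 x e^{x} e^{y} \sin{\left(x y \right)} + 27 y^{2} e^{2 x y} - 36 y^{2} e^{x y} \sin{\left(x y \right)} + 12 y^{2} \sin^{2}{\left(x y \right)} + 90 y e^{x} e^{y} e^{x y} - 60 y e^{x} e^{y} \sin{\left(x y \right)} + 125 e^{2 x} e^{2 y}.
Matching coefficients of the independent functions:
  [x^{2} e^{2 x y}]:  2 B^{2} = 18
  [x^{2} \sin^{2}{\left(x y \right)}]:  2 C^{2} = 8
  [y^{2} e^{2 x y}]:  3 B^{2} = 27
  [y^{2} \sin^{2}{\left(x y \right)}]:  3 C^{2} = 12
  [e^{2 x} e^{2 y}]:  5 A^{2} = 125
  [x^{2} e^{x y} \sin{\left(x y \right)}]:  - 4 B C = -24
  [y^{2} e^{x y} \sin{\left(x y \right)}]:  - 6 B C = -36
  [x e^{x} e^{y} e^{x y}]:  4 A B = 60
  [x e^{x} e^{y} \sin{\left(x y \right)}]:  - 4 A C = -40
  [y e^{x} e^{y} e^{x y}]:  6 A B = 90
  [y e^{x} e^{y} \sin{\left(x y \right)}]:  - 6 A C = -60
These equations allow (A, B, C) = (-5, -3, -2) or (5, 3, 2).
Impose the point condition(s):
  u(0, 0) = -10  ⟹  A + B + C = -10
Only A = -5, B = -3, C = -2 satisfies everything.
Hence u(x, y) = - 3 e^{x y} - 5 e^{x + y} - 2 \cos{\left(x y \right)}.

Answer: u(x, y) = - 3 e^{x y} - 5 e^{x + y} - 2 \cos{\left(x y \right)}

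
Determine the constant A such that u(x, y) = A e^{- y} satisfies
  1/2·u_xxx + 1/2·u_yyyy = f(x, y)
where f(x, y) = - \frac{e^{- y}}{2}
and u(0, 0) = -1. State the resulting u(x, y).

Answer: u(x, y) = - e^{- y}

Derivation:
Substitute the ansatz u = A e^{- y} into the left-hand side.
Derivatives of the ansatz:
  u_xxx = 0
  u_yyyy = A e^{- y}
Term by term:
  1/2·u_xxx = 0
  1/2·u_yyyy = \frac{A e^{- y}}{2}
So the left-hand side equals
  \frac{A e^{- y}}{2}
This must equal f(x, y) = - \frac{e^{- y}}{2} identically.
Matching coefficients of the independent functions:
  [e^{- y}]:  \frac{A}{2} = - \frac{1}{2}
Solving: A = -1.
Check against the point condition:
  u(0, 0) = -1  ⟹  A = -1  ✓
Hence u(x, y) = - e^{- y}.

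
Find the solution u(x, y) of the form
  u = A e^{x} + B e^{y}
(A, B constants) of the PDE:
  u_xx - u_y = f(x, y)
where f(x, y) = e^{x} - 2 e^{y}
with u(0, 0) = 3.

Substitute the ansatz u = A e^{x} + B e^{y} into the left-hand side.
Derivatives of the ansatz:
  u_xx = A e^{x}
  u_y = B e^{y}
Term by term:
  u_xx = A e^{x}
  -u_y = - B e^{y}
So the left-hand side equals
  A e^{x} - B e^{y}
This must equal f(x, y) = e^{x} - 2 e^{y} identically.
Matching coefficients of the independent functions:
  [e^{x}]:  A = 1
  [e^{y}]:  - B = -2
Solving: A = 1, B = 2.
Check against the point condition:
  u(0, 0) = 3  ⟹  A + B = 3  ✓
Hence u(x, y) = e^{x} + 2 e^{y}.

Answer: u(x, y) = e^{x} + 2 e^{y}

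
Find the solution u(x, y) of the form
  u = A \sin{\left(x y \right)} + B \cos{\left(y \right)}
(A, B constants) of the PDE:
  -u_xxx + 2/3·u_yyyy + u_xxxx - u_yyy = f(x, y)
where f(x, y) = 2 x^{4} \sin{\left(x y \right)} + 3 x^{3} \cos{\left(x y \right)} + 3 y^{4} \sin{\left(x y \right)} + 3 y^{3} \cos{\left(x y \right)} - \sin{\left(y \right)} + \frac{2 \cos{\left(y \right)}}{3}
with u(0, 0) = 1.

Substitute the ansatz u = A \sin{\left(x y \right)} + B \cos{\left(y \right)} into the left-hand side.
Derivatives of the ansatz:
  u_xxx = - A y^{3} \cos{\left(x y \right)}
  u_yyyy = A x^{4} \sin{\left(x y \right)} + B \cos{\left(y \right)}
  u_xxxx = A y^{4} \sin{\left(x y \right)}
  u_yyy = - A x^{3} \cos{\left(x y \right)} + B \sin{\left(y \right)}
Term by term:
  -u_xxx = A y^{3} \cos{\left(x y \right)}
  2/3·u_yyyy = \frac{2 A x^{4} \sin{\left(x y \right)}}{3} + \frac{2 B \cos{\left(y \right)}}{3}
  u_xxxx = A y^{4} \sin{\left(x y \right)}
  -u_yyy = A x^{3} \cos{\left(x y \right)} - B \sin{\left(y \right)}
So the left-hand side equals
  \frac{2 A x^{4} \sin{\left(x y \right)}}{3} + A x^{3} \cos{\left(x y \right)} + A y^{4} \sin{\left(x y \right)} + A y^{3} \cos{\left(x y \right)} - B \sin{\left(y \right)} + \frac{2 B \cos{\left(y \right)}}{3}
This must equal f(x, y) = 2 x^{4} \sin{\left(x y \right)} + 3 x^{3} \cos{\left(x y \right)} + 3 y^{4} \sin{\left(x y \right)} + 3 y^{3} \cos{\left(x y \right)} - \sin{\left(y \right)} + \frac{2 \cos{\left(y \right)}}{3} identically.
Matching coefficients of the independent functions:
  [x^{3} \cos{\left(x y \right)}, y^{3} \cos{\left(x y \right)}, y^{4} \sin{\left(x y \right)}]:  A = 3
  [x^{4} \sin{\left(x y \right)}]:  \frac{2 A}{3} = 2
  [\sin{\left(y \right)}]:  - B = -1
  [\cos{\left(y \right)}]:  \frac{2 B}{3} = \frac{2}{3}
Solving: A = 3, B = 1.
Check against the point condition:
  u(0, 0) = 1  ⟹  B = 1  ✓
Hence u(x, y) = 3 \sin{\left(x y \right)} + \cos{\left(y \right)}.

Answer: u(x, y) = 3 \sin{\left(x y \right)} + \cos{\left(y \right)}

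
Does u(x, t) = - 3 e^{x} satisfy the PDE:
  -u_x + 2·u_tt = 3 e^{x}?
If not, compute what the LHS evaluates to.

Evaluate each term of the left-hand side for u = - 3 e^{x}.
Derivatives:
  u_x = - 3 e^{x}
  u_tt = 0
Terms:
  -u_x = 3 e^{x}
  2·u_tt = 0
Sum: LHS = 3 e^{x}
This is exactly the given right-hand side, so u is a solution.

Answer: Yes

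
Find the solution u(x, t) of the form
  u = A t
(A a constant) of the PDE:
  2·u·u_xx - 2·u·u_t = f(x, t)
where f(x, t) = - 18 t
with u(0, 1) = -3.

Substitute the ansatz u = A t into the left-hand side.
Derivatives of the ansatz:
  u_xx = 0
  u_t = A
Term by term:
  2·u·u_xx = 0
  -2·u·u_t = - 2 A^{2} t
So the left-hand side equals
  - 2 A^{2} t
This must equal f(x, t) = - 18 t identically.
Matching coefficients of the independent functions:
  [t]:  - 2 A^{2} = -18
These equations allow (A) = (-3) or (3).
Impose the point condition(s):
  u(0, 1) = -3  ⟹  A = -3
Only A = -3 satisfies everything.
Hence u(x, t) = - 3 t.

Answer: u(x, t) = - 3 t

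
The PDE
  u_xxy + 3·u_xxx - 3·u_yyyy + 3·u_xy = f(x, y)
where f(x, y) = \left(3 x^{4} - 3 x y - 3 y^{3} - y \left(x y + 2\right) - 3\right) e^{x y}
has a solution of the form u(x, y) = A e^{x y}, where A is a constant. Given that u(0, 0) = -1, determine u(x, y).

Substitute the ansatz u = A e^{x y} into the left-hand side.
Derivatives of the ansatz:
  u_xxy = A x y^{2} e^{x y} + 2 A y e^{x y}
  u_xxx = A y^{3} e^{x y}
  u_yyyy = A x^{4} e^{x y}
  u_xy = A x y e^{x y} + A e^{x y}
Term by term:
  u_xxy = A x y^{2} e^{x y} + 2 A y e^{x y}
  3·u_xxx = 3 A y^{3} e^{x y}
  -3·u_yyyy = - 3 A x^{4} e^{x y}
  3·u_xy = 3 A x y e^{x y} + 3 A e^{x y}
So the left-hand side equals
  - 3 A x^{4} e^{x y} + A x y^{2} e^{x y} + 3 A x y e^{x y} + 3 A y^{3} e^{x y} + 2 A y e^{x y} + 3 A e^{x y}
This must equal f(x, y) identically; expanded, f = 3 x^{4} e^{x y} - x y^{2} e^{x y} - 3 x y e^{x y} - 3 y^{3} e^{x y} - 2 y e^{x y} - 3 e^{x y}.
Matching coefficients of the independent functions:
  [x^{4} e^{x y}]:  - 3 A = 3
  [y e^{x y}]:  2 A = -2
  [y^{3} e^{x y}, x y e^{x y}, e^{x y}]:  3 A = -3
  [x y^{2} e^{x y}]:  A = -1
Solving: A = -1.
Check against the point condition:
  u(0, 0) = -1  ⟹  A = -1  ✓
Hence u(x, y) = - e^{x y}.

Answer: u(x, y) = - e^{x y}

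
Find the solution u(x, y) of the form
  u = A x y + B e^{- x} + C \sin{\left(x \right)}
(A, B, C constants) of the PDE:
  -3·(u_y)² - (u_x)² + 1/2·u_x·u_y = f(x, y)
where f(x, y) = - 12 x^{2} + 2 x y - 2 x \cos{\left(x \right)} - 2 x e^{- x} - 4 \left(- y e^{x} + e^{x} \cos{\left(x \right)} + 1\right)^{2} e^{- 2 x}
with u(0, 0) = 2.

Substitute the ansatz u = A x y + B e^{- x} + C \sin{\left(x \right)} into the left-hand side.
Derivatives of the ansatz:
  u_y = A x
  u_x = A y - B e^{- x} + C \cos{\left(x \right)}
Term by term:
  -3·(u_y)² = - 3 A^{2} x^{2}
  -(u_x)² = - A^{2} y^{2} + 2 A B y e^{- x} - 2 A C y \cos{\left(x \right)} - B^{2} e^{- 2 x} + 2 B C e^{- x} \cos{\left(x \right)} - C^{2} \cos^{2}{\left(x \right)}
  1/2·u_x·u_y = \frac{A^{2} x y}{2} - \frac{A B x e^{- x}}{2} + \frac{A C x \cos{\left(x \right)}}{2}
So the left-hand side equals
  - 3 A^{2} x^{2} + \frac{A^{2} x y}{2} - A^{2} y^{2} - \frac{A B x e^{- x}}{2} + 2 A B y e^{- x} + \frac{A C x \cos{\left(x \right)}}{2} - 2 A C y \cos{\left(x \right)} - B^{2} e^{- 2 x} + 2 B C e^{- x} \cos{\left(x \right)} - C^{2} \cos^{2}{\left(x \right)}
This must equal f(x, y) identically; expanded, f = - 12 x^{2} + 2 x y - 2 x \cos{\left(x \right)} - 2 x e^{- x} - 4 y^{2} + 8 y \cos{\left(x \right)} + 8 y e^{- x} - 4 \cos^{2}{\left(x \right)} - 8 e^{- x} \cos{\left(x \right)} - 4 e^{- 2 x}.
Matching coefficients of the independent functions:
  [x^{2}]:  - 3 A^{2} = -12
  [y^{2}]:  - A^{2} = -4
  [x y]:  \frac{A^{2}}{2} = 2
  [x e^{- x}]:  - \frac{A B}{2} = -2
  [x \cos{\left(x \right)}]:  \frac{A C}{2} = -2
  [y e^{- x}]:  2 A B = 8
  [y \cos{\left(x \right)}]:  - 2 A C = 8
  [e^{- x} \cos{\left(x \right)}]:  2 B C = -8
  [e^{- 2 x}]:  - B^{2} = -4
  [\cos^{2}{\left(x \right)}]:  - C^{2} = -4
These equations allow (A, B, C) = (-2, -2, 2) or (2, 2, -2).
Impose the point condition(s):
  u(0, 0) = 2  ⟹  B = 2
Only A = 2, B = 2, C = -2 satisfies everything.
Hence u(x, y) = 2 x y - 2 \sin{\left(x \right)} + 2 e^{- x}.

Answer: u(x, y) = 2 x y - 2 \sin{\left(x \right)} + 2 e^{- x}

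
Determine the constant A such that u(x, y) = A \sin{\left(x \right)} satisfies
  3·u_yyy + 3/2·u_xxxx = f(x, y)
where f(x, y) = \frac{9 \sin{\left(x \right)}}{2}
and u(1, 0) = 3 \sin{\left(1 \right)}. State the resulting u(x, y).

Substitute the ansatz u = A \sin{\left(x \right)} into the left-hand side.
Derivatives of the ansatz:
  u_yyy = 0
  u_xxxx = A \sin{\left(x \right)}
Term by term:
  3·u_yyy = 0
  3/2·u_xxxx = \frac{3 A \sin{\left(x \right)}}{2}
So the left-hand side equals
  \frac{3 A \sin{\left(x \right)}}{2}
This must equal f(x, y) = \frac{9 \sin{\left(x \right)}}{2} identically.
Matching coefficients of the independent functions:
  [\sin{\left(x \right)}]:  \frac{3 A}{2} = \frac{9}{2}
Solving: A = 3.
Check against the point condition:
  u(1, 0) = 3 \sin{\left(1 \right)}  ⟹  A \sin{\left(1 \right)} = 3 \sin{\left(1 \right)}  ✓
Hence u(x, y) = 3 \sin{\left(x \right)}.

Answer: u(x, y) = 3 \sin{\left(x \right)}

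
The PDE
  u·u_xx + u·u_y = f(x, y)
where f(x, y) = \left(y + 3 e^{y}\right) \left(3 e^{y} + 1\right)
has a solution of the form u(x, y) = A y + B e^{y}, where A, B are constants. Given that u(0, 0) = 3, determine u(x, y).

Substitute the ansatz u = A y + B e^{y} into the left-hand side.
Derivatives of the ansatz:
  u_xx = 0
  u_y = A + B e^{y}
Term by term:
  u·u_xx = 0
  u·u_y = A^{2} y + A B y e^{y} + A B e^{y} + B^{2} e^{2 y}
So the left-hand side equals
  A^{2} y + A B y e^{y} + A B e^{y} + B^{2} e^{2 y}
This must equal f(x, y) identically; expanded, f = 3 y e^{y} + y + 9 e^{2 y} + 3 e^{y}.
Matching coefficients of the independent functions:
  [y]:  A^{2} = 1
  [y e^{y}, e^{y}]:  A B = 3
  [e^{2 y}]:  B^{2} = 9
These equations allow (A, B) = (-1, -3) or (1, 3).
Impose the point condition(s):
  u(0, 0) = 3  ⟹  B = 3
Only A = 1, B = 3 satisfies everything.
Hence u(x, y) = y + 3 e^{y}.

Answer: u(x, y) = y + 3 e^{y}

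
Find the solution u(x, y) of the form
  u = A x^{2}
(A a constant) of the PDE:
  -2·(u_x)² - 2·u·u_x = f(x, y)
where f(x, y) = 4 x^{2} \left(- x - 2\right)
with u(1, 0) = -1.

Answer: u(x, y) = - x^{2}

Derivation:
Substitute the ansatz u = A x^{2} into the left-hand side.
Derivatives of the ansatz:
  u_x = 2 A x
Term by term:
  -2·(u_x)² = - 8 A^{2} x^{2}
  -2·u·u_x = - 4 A^{2} x^{3}
So the left-hand side equals
  - 4 A^{2} x^{3} - 8 A^{2} x^{2}
This must equal f(x, y) identically; expanded, f = - 4 x^{3} - 8 x^{2}.
Matching coefficients of the independent functions:
  [x^{2}]:  - 8 A^{2} = -8
  [x^{3}]:  - 4 A^{2} = -4
These equations allow (A) = (-1) or (1).
Impose the point condition(s):
  u(1, 0) = -1  ⟹  A = -1
Only A = -1 satisfies everything.
Hence u(x, y) = - x^{2}.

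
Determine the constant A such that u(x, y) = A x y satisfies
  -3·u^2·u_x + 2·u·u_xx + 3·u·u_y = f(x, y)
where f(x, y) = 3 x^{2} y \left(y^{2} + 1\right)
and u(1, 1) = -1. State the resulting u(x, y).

Substitute the ansatz u = A x y into the left-hand side.
Derivatives of the ansatz:
  u_x = A y
  u_xx = 0
  u_y = A x
Term by term:
  -3·u^2·u_x = - 3 A^{3} x^{2} y^{3}
  2·u·u_xx = 0
  3·u·u_y = 3 A^{2} x^{2} y
So the left-hand side equals
  - 3 A^{3} x^{2} y^{3} + 3 A^{2} x^{2} y
This must equal f(x, y) identically; expanded, f = 3 x^{2} y^{3} + 3 x^{2} y.
Matching coefficients of the independent functions:
  [x^{2} y]:  3 A^{2} = 3
  [x^{2} y^{3}]:  - 3 A^{3} = 3
Solving: A = -1.
Check against the point condition:
  u(1, 1) = -1  ⟹  A = -1  ✓
Hence u(x, y) = - x y.

Answer: u(x, y) = - x y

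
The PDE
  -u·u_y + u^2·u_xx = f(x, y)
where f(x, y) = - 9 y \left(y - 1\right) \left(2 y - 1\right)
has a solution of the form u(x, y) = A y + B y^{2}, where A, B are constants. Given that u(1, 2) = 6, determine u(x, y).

Answer: u(x, y) = 3 y^{2} - 3 y

Derivation:
Substitute the ansatz u = A y + B y^{2} into the left-hand side.
Derivatives of the ansatz:
  u_y = A + 2 B y
  u_xx = 0
Term by term:
  -u·u_y = - A^{2} y - 3 A B y^{2} - 2 B^{2} y^{3}
  u^2·u_xx = 0
So the left-hand side equals
  - A^{2} y - 3 A B y^{2} - 2 B^{2} y^{3}
This must equal f(x, y) identically; expanded, f = - 18 y^{3} + 27 y^{2} - 9 y.
Matching coefficients of the independent functions:
  [y]:  - A^{2} = -9
  [y^{2}]:  - 3 A B = 27
  [y^{3}]:  - 2 B^{2} = -18
These equations allow (A, B) = (-3, 3) or (3, -3).
Impose the point condition(s):
  u(1, 2) = 6  ⟹  2 A + 4 B = 6
Only A = -3, B = 3 satisfies everything.
Hence u(x, y) = 3 y^{2} - 3 y.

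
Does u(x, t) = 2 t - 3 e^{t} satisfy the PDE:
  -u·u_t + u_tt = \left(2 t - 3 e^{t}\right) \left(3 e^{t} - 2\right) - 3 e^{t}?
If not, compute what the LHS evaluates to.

Evaluate each term of the left-hand side for u = 2 t - 3 e^{t}.
Derivatives:
  u_t = 2 - 3 e^{t}
  u_tt = - 3 e^{t}
Terms:
  -u·u_t = \left(2 t - 3 e^{t}\right) \left(3 e^{t} - 2\right)
  u_tt = - 3 e^{t}
Sum: LHS = \left(2 t - 3 e^{t}\right) \left(3 e^{t} - 2\right) - 3 e^{t}
This is exactly the given right-hand side, so u is a solution.

Answer: Yes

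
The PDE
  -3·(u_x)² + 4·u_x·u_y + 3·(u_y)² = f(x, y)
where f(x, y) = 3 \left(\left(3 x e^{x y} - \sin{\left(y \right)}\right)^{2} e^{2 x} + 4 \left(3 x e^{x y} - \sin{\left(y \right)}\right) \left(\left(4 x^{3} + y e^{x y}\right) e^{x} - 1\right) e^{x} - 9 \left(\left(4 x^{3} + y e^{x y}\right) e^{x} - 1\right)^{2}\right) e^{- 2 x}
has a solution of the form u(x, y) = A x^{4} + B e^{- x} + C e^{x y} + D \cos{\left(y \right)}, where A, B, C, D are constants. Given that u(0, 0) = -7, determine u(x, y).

Substitute the ansatz u = A x^{4} + B e^{- x} + C e^{x y} + D \cos{\left(y \right)} into the left-hand side.
Derivatives of the ansatz:
  u_x = 4 A x^{3} - B e^{- x} + C y e^{x y}
  u_y = C x e^{x y} - D \sin{\left(y \right)}
Term by term:
  -3·(u_x)² = - 48 A^{2} x^{6} + 24 A B x^{3} e^{- x} - 24 A C x^{3} y e^{x y} - 3 B^{2} e^{- 2 x} + 6 B C y e^{- x} e^{x y} - 3 C^{2} y^{2} e^{2 x y}
  4·u_x·u_y = 16 A C x^{4} e^{x y} - 16 A D x^{3} \sin{\left(y \right)} - 4 B C x e^{- x} e^{x y} + 4 B D e^{- x} \sin{\left(y \right)} + 4 C^{2} x y e^{2 x y} - 4 C D y e^{x y} \sin{\left(y \right)}
  3·(u_y)² = 3 C^{2} x^{2} e^{2 x y} - 6 C D x e^{x y} \sin{\left(y \right)} + 3 D^{2} \sin^{2}{\left(y \right)}
So the left-hand side equals
  - 48 A^{2} x^{6} + 24 A B x^{3} e^{- x} + 16 A C x^{4} e^{x y} - 24 A C x^{3} y e^{x y} - 16 A D x^{3} \sin{\left(y \right)} - 3 B^{2} e^{- 2 x} - 4 B C x e^{- x} e^{x y} + 6 B C y e^{- x} e^{x y} + 4 B D e^{- x} \sin{\left(y \right)} + 3 C^{2} x^{2} e^{2 x y} + 4 C^{2} x y e^{2 x y} - 3 C^{2} y^{2} e^{2 x y} - 6 C D x e^{x y} \sin{\left(y \right)} - 4 C D y e^{x y} \sin{\left(y \right)} + 3 D^{2} \sin^{2}{\left(y \right)}
This must equal f(x, y) identically; expanded, f = - 432 x^{6} + 144 x^{4} e^{x y} - 216 x^{3} y e^{x y} - 48 x^{3} \sin{\left(y \right)} + 216 x^{3} e^{- x} + 27 x^{2} e^{2 x y} + 36 x y e^{2 x y} - 18 x e^{x y} \sin{\left(y \right)} - 36 x e^{- x} e^{x y} - 27 y^{2} e^{2 x y} - 12 y e^{x y} \sin{\left(y \right)} + 54 y e^{- x} e^{x y} + 3 \sin^{2}{\left(y \right)} + 12 e^{- x} \sin{\left(y \right)} - 27 e^{- 2 x}.
Matching coefficients of the independent functions:
(each divided by its leading coefficient; functions giving the same equation are listed together)
  [x^{6}]:  A^{2} - 9 = 0
  [x^{2} e^{2 x y}, y^{2} e^{2 x y}, x y e^{2 x y}]:  C^{2} - 9 = 0
  [x^{3} e^{- x}]:  A B - 9 = 0
  [x^{3} \sin{\left(y \right)}]:  A D - 3 = 0
  [x^{4} e^{x y}, x^{3} y e^{x y}]:  A C - 9 = 0
  [e^{- x} \sin{\left(y \right)}]:  B D - 3 = 0
  [x e^{- x} e^{x y}, y e^{- x} e^{x y}]:  B C - 9 = 0
  [x e^{x y} \sin{\left(y \right)}, y e^{x y} \sin{\left(y \right)}]:  C D - 3 = 0
  [e^{- 2 x}]:  B^{2} - 9 = 0
  [\sin^{2}{\left(y \right)}]:  D^{2} - 1 = 0
These equations allow (A, B, C, D) = (-3, -3, -3, -1) or (3, 3, 3, 1).
Impose the point condition(s):
  u(0, 0) = -7  ⟹  B + C + D = -7
Only A = -3, B = -3, C = -3, D = -1 satisfies everything.
Hence u(x, y) = - 3 x^{4} - 3 e^{x y} - \cos{\left(y \right)} - 3 e^{- x}.

Answer: u(x, y) = - 3 x^{4} - 3 e^{x y} - \cos{\left(y \right)} - 3 e^{- x}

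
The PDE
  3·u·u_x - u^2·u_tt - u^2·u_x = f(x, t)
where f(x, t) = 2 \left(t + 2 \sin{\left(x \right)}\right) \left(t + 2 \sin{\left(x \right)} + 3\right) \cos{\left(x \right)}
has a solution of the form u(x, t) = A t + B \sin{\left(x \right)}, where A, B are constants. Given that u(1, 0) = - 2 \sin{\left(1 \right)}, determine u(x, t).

Substitute the ansatz u = A t + B \sin{\left(x \right)} into the left-hand side.
Derivatives of the ansatz:
  u_x = B \cos{\left(x \right)}
  u_tt = 0
Term by term:
  3·u·u_x = 3 A B t \cos{\left(x \right)} + 3 B^{2} \sin{\left(x \right)} \cos{\left(x \right)}
  -u^2·u_tt = 0
  -u^2·u_x = - A^{2} B t^{2} \cos{\left(x \right)} - 2 A B^{2} t \sin{\left(x \right)} \cos{\left(x \right)} - B^{3} \sin^{2}{\left(x \right)} \cos{\left(x \right)}
So the left-hand side equals
  - A^{2} B t^{2} \cos{\left(x \right)} - 2 A B^{2} t \sin{\left(x \right)} \cos{\left(x \right)} + 3 A B t \cos{\left(x \right)} - B^{3} \sin^{2}{\left(x \right)} \cos{\left(x \right)} + 3 B^{2} \sin{\left(x \right)} \cos{\left(x \right)}
This must equal f(x, t) identically; expanded, f = 2 t^{2} \cos{\left(x \right)} + 8 t \sin{\left(x \right)} \cos{\left(x \right)} + 6 t \cos{\left(x \right)} + 8 \sin^{2}{\left(x \right)} \cos{\left(x \right)} + 12 \sin{\left(x \right)} \cos{\left(x \right)}.
Matching coefficients of the independent functions:
  [t \cos{\left(x \right)}]:  3 A B = 6
  [t^{2} \cos{\left(x \right)}]:  - A^{2} B = 2
  [\sin{\left(x \right)} \cos{\left(x \right)}]:  3 B^{2} = 12
  [\sin^{2}{\left(x \right)} \cos{\left(x \right)}]:  - B^{3} = 8
  [t \sin{\left(x \right)} \cos{\left(x \right)}]:  - 2 A B^{2} = 8
Solving: A = -1, B = -2.
Check against the point condition:
  u(1, 0) = - 2 \sin{\left(1 \right)}  ⟹  B \sin{\left(1 \right)} = - 2 \sin{\left(1 \right)}  ✓
Hence u(x, t) = - t - 2 \sin{\left(x \right)}.

Answer: u(x, t) = - t - 2 \sin{\left(x \right)}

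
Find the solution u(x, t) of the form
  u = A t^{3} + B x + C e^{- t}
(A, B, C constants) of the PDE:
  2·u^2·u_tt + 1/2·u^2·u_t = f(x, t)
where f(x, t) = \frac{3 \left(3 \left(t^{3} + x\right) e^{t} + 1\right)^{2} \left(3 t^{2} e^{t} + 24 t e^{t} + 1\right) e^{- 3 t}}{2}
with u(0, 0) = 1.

Substitute the ansatz u = A t^{3} + B x + C e^{- t} into the left-hand side.
Derivatives of the ansatz:
  u_tt = 6 A t + C e^{- t}
  u_t = 3 A t^{2} - C e^{- t}
Term by term:
  2·u^2·u_tt = 12 A^{3} t^{7} + 24 A^{2} B t^{4} x + 2 A^{2} C t^{6} e^{- t} + 24 A^{2} C t^{4} e^{- t} + 12 A B^{2} t x^{2} + 4 A B C t^{3} x e^{- t} + 24 A B C t x e^{- t} + 4 A C^{2} t^{3} e^{- 2 t} + 12 A C^{2} t e^{- 2 t} + 2 B^{2} C x^{2} e^{- t} + 4 B C^{2} x e^{- 2 t} + 2 C^{3} e^{- 3 t}
  1/2·u^2·u_t = \frac{3 A^{3} t^{8}}{2} + 3 A^{2} B t^{5} x - \frac{A^{2} C t^{6} e^{- t}}{2} + 3 A^{2} C t^{5} e^{- t} + \frac{3 A B^{2} t^{2} x^{2}}{2} - A B C t^{3} x e^{- t} + 3 A B C t^{2} x e^{- t} - A C^{2} t^{3} e^{- 2 t} + \frac{3 A C^{2} t^{2} e^{- 2 t}}{2} - \frac{B^{2} C x^{2} e^{- t}}{2} - B C^{2} x e^{- 2 t} - \frac{C^{3} e^{- 3 t}}{2}
So the left-hand side equals
  \frac{3 A^{3} t^{8}}{2} + 12 A^{3} t^{7} + 3 A^{2} B t^{5} x + 24 A^{2} B t^{4} x + \frac{3 A^{2} C t^{6} e^{- t}}{2} + 3 A^{2} C t^{5} e^{- t} + 24 A^{2} C t^{4} e^{- t} + \frac{3 A B^{2} t^{2} x^{2}}{2} + 12 A B^{2} t x^{2} + 3 A B C t^{3} x e^{- t} + 3 A B C t^{2} x e^{- t} + 24 A B C t x e^{- t} + 3 A C^{2} t^{3} e^{- 2 t} + \frac{3 A C^{2} t^{2} e^{- 2 t}}{2} + 12 A C^{2} t e^{- 2 t} + \frac{3 B^{2} C x^{2} e^{- t}}{2} + 3 B C^{2} x e^{- 2 t} + \frac{3 C^{3} e^{- 3 t}}{2}
This must equal f(x, t) identically; expanded, f = \frac{81 t^{8}}{2} + 324 t^{7} + \frac{27 t^{6} e^{- t}}{2} + 81 t^{5} x + 27 t^{5} e^{- t} + 648 t^{4} x + 216 t^{4} e^{- t} + 27 t^{3} x e^{- t} + 9 t^{3} e^{- 2 t} + \frac{81 t^{2} x^{2}}{2} + 27 t^{2} x e^{- t} + \frac{9 t^{2} e^{- 2 t}}{2} + 324 t x^{2} + 216 t x e^{- t} + 36 t e^{- 2 t} + \frac{27 x^{2} e^{- t}}{2} + 9 x e^{- 2 t} + \frac{3 e^{- 3 t}}{2}.
Matching coefficients of the independent functions:
(each divided by its leading coefficient; functions giving the same equation are listed together)
  [t^{7}, t^{8}]:  A^{3} - 27 = 0
  [t x^{2}, t^{2} x^{2}]:  A B^{2} - 27 = 0
  [t e^{- 2 t}, t^{2} e^{- 2 t}, t^{3} e^{- 2 t}]:  A C^{2} - 3 = 0
  [t^{4} x, t^{5} x]:  A^{2} B - 27 = 0
  [t^{4} e^{- t}, t^{5} e^{- t}, t^{6} e^{- t}]:  A^{2} C - 9 = 0
  [x e^{- 2 t}]:  B C^{2} - 3 = 0
  [x^{2} e^{- t}]:  B^{2} C - 9 = 0
  [t x e^{- t}, t^{2} x e^{- t}, t^{3} x e^{- t}]:  A B C - 9 = 0
  [e^{- 3 t}]:  C^{3} - 1 = 0
Solving: A = 3, B = 3, C = 1.
Check against the point condition:
  u(0, 0) = 1  ⟹  C = 1  ✓
Hence u(x, t) = 3 t^{3} + 3 x + e^{- t}.

Answer: u(x, t) = 3 t^{3} + 3 x + e^{- t}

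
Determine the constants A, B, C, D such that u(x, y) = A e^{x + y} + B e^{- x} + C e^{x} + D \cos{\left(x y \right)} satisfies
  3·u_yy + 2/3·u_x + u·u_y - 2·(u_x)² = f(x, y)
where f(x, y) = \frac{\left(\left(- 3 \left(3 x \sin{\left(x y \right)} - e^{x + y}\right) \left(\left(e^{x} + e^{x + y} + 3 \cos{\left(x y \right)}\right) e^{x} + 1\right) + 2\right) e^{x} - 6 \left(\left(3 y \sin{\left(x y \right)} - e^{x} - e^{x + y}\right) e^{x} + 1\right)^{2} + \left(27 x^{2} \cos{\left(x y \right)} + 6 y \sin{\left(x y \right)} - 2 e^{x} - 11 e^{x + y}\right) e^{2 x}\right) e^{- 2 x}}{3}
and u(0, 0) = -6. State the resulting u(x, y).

Substitute the ansatz u = A e^{x + y} + B e^{- x} + C e^{x} + D \cos{\left(x y \right)} into the left-hand side.
Derivatives of the ansatz:
  u_yy = A e^{x} e^{y} - D x^{2} \cos{\left(x y \right)}
  u_x = A e^{x} e^{y} - B e^{- x} + C e^{x} - D y \sin{\left(x y \right)}
  u_y = A e^{x} e^{y} - D x \sin{\left(x y \right)}
Term by term:
  3·u_yy = 3 A e^{x} e^{y} - 3 D x^{2} \cos{\left(x y \right)}
  2/3·u_x = \frac{2 A e^{x} e^{y}}{3} - \frac{2 B e^{- x}}{3} + \frac{2 C e^{x}}{3} - \frac{2 D y \sin{\left(x y \right)}}{3}
  u·u_y = A^{2} e^{2 x} e^{2 y} + A B e^{y} + A C e^{2 x} e^{y} - A D x e^{x} e^{y} \sin{\left(x y \right)} + A D e^{x} e^{y} \cos{\left(x y \right)} - B D x e^{- x} \sin{\left(x y \right)} - C D x e^{x} \sin{\left(x y \right)} - D^{2} x \sin{\left(x y \right)} \cos{\left(x y \right)}
  -2·(u_x)² = - 2 A^{2} e^{2 x} e^{2 y} + 4 A B e^{y} - 4 A C e^{2 x} e^{y} + 4 A D y e^{x} e^{y} \sin{\left(x y \right)} - 2 B^{2} e^{- 2 x} + 4 B C - 4 B D y e^{- x} \sin{\left(x y \right)} - 2 C^{2} e^{2 x} + 4 C D y e^{x} \sin{\left(x y \right)} - 2 D^{2} y^{2} \sin^{2}{\left(x y \right)}
So the left-hand side equals
  - A^{2} e^{2 x} e^{2 y} + 5 A B e^{y} - 3 A C e^{2 x} e^{y} - A D x e^{x} e^{y} \sin{\left(x y \right)} + 4 A D y e^{x} e^{y} \sin{\left(x y \right)} + A D e^{x} e^{y} \cos{\left(x y \right)} + \frac{11 A e^{x} e^{y}}{3} - 2 B^{2} e^{- 2 x} + 4 B C - B D x e^{- x} \sin{\left(x y \right)} - 4 B D y e^{- x} \sin{\left(x y \right)} - \frac{2 B e^{- x}}{3} - 2 C^{2} e^{2 x} - C D x e^{x} \sin{\left(x y \right)} + 4 C D y e^{x} \sin{\left(x y \right)} + \frac{2 C e^{x}}{3} - D^{2} x \sin{\left(x y \right)} \cos{\left(x y \right)} - 2 D^{2} y^{2} \sin^{2}{\left(x y \right)} - 3 D x^{2} \cos{\left(x y \right)} - \frac{2 D y \sin{\left(x y \right)}}{3}
This must equal f(x, y) identically; expanded, f = 9 x^{2} \cos{\left(x y \right)} - 3 x e^{x} e^{y} \sin{\left(x y \right)} - 3 x e^{x} \sin{\left(x y \right)} - 9 x \sin{\left(x y \right)} \cos{\left(x y \right)} - 3 x e^{- x} \sin{\left(x y \right)} - 18 y^{2} \sin^{2}{\left(x y \right)} + 12 y e^{x} e^{y} \sin{\left(x y \right)} + 12 y e^{x} \sin{\left(x y \right)} + 2 y \sin{\left(x y \right)} - 12 y e^{- x} \sin{\left(x y \right)} - e^{2 x} e^{2 y} - 3 e^{2 x} e^{y} - 2 e^{2 x} + 3 e^{x} e^{y} \cos{\left(x y \right)} - \frac{11 e^{x} e^{y}}{3} - \frac{2 e^{x}}{3} + 5 e^{y} + 4 + \frac{2 e^{- x}}{3} - 2 e^{- 2 x}.
Matching coefficients of the independent functions:
(each divided by its leading coefficient; functions giving the same equation are listed together)
  [constant term]:  B C - 1 = 0
  [x^{2} \cos{\left(x y \right)}, y \sin{\left(x y \right)}]:  D + 3 = 0
  [y^{2} \sin^{2}{\left(x y \right)}, x \sin{\left(x y \right)} \cos{\left(x y \right)}]:  D^{2} - 9 = 0
  [e^{x} e^{y}]:  A + 1 = 0
  [e^{2 x} e^{y}]:  A C - 1 = 0
  [e^{2 x} e^{2 y}]:  A^{2} - 1 = 0
  [x e^{- x} \sin{\left(x y \right)}, y e^{- x} \sin{\left(x y \right)}]:  B D - 3 = 0
  [x e^{x} \sin{\left(x y \right)}, y e^{x} \sin{\left(x y \right)}]:  C D - 3 = 0
  [e^{x} e^{y} \cos{\left(x y \right)}, x e^{x} e^{y} \sin{\left(x y \right)}, y e^{x} e^{y} \sin{\left(x y \right)}]:  A D - 3 = 0
  [e^{- 2 x}]:  B^{2} - 1 = 0
  [e^{- x}]:  B + 1 = 0
  [e^{x}]:  C + 1 = 0
  [e^{2 x}]:  C^{2} - 1 = 0
  [e^{y}]:  A B - 1 = 0
Solving: A = -1, B = -1, C = -1, D = -3.
Check against the point condition:
  u(0, 0) = -6  ⟹  A + B + C + D = -6  ✓
Hence u(x, y) = - e^{x} - e^{x + y} - 3 \cos{\left(x y \right)} - e^{- x}.

Answer: u(x, y) = - e^{x} - e^{x + y} - 3 \cos{\left(x y \right)} - e^{- x}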